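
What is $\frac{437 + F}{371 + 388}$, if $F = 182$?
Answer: $\frac{619}{759} \approx 0.81555$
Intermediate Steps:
$\frac{437 + F}{371 + 388} = \frac{437 + 182}{371 + 388} = \frac{619}{759}$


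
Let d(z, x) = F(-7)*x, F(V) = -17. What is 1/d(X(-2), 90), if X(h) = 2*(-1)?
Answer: -1/1530 ≈ -0.00065359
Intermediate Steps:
X(h) = -2
d(z, x) = -17*x
1/d(X(-2), 90) = 1/(-17*90) = 1/(-1530) = -1/1530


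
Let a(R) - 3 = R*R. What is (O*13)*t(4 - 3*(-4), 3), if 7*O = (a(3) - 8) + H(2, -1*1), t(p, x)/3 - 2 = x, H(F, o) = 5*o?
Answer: -195/7 ≈ -27.857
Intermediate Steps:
t(p, x) = 6 + 3*x
a(R) = 3 + R² (a(R) = 3 + R*R = 3 + R²)
O = -⅐ (O = (((3 + 3²) - 8) + 5*(-1*1))/7 = (((3 + 9) - 8) + 5*(-1))/7 = ((12 - 8) - 5)/7 = (4 - 5)/7 = (⅐)*(-1) = -⅐ ≈ -0.14286)
(O*13)*t(4 - 3*(-4), 3) = (-⅐*13)*(6 + 3*3) = -13*(6 + 9)/7 = -13/7*15 = -195/7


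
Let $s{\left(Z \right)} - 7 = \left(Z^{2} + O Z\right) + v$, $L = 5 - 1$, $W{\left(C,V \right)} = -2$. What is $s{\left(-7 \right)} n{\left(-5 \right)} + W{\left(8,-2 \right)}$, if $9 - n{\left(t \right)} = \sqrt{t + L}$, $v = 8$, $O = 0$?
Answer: $574 - 64 i \approx 574.0 - 64.0 i$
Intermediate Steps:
$L = 4$ ($L = 5 - 1 = 4$)
$n{\left(t \right)} = 9 - \sqrt{4 + t}$ ($n{\left(t \right)} = 9 - \sqrt{t + 4} = 9 - \sqrt{4 + t}$)
$s{\left(Z \right)} = 15 + Z^{2}$ ($s{\left(Z \right)} = 7 + \left(\left(Z^{2} + 0 Z\right) + 8\right) = 7 + \left(\left(Z^{2} + 0\right) + 8\right) = 7 + \left(Z^{2} + 8\right) = 7 + \left(8 + Z^{2}\right) = 15 + Z^{2}$)
$s{\left(-7 \right)} n{\left(-5 \right)} + W{\left(8,-2 \right)} = \left(15 + \left(-7\right)^{2}\right) \left(9 - \sqrt{4 - 5}\right) - 2 = \left(15 + 49\right) \left(9 - \sqrt{-1}\right) - 2 = 64 \left(9 - i\right) - 2 = \left(576 - 64 i\right) - 2 = 574 - 64 i$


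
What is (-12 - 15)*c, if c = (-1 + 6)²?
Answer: -675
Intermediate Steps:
c = 25 (c = 5² = 25)
(-12 - 15)*c = (-12 - 15)*25 = -27*25 = -675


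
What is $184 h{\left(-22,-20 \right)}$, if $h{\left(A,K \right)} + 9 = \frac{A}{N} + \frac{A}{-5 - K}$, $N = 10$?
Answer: $- \frac{6992}{3} \approx -2330.7$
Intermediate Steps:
$h{\left(A,K \right)} = -9 + \frac{A}{10} + \frac{A}{-5 - K}$ ($h{\left(A,K \right)} = -9 + \left(\frac{A}{10} + \frac{A}{-5 - K}\right) = -9 + \frac{A}{10} + \frac{A}{-5 - K}$)
$184 h{\left(-22,-20 \right)} = 184 \frac{-450 - -1800 - -110 - -440}{10 \left(5 - 20\right)} = 184 \frac{-450 + 1800 + 110 + 440}{10 \left(-15\right)} = 184 \cdot \frac{1}{10} \left(- \frac{1}{15}\right) 1900 = 184 \left(- \frac{38}{3}\right) = - \frac{6992}{3}$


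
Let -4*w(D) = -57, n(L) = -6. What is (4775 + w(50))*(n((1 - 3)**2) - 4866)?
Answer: -23333226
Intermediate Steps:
w(D) = 57/4 (w(D) = -1/4*(-57) = 57/4)
(4775 + w(50))*(n((1 - 3)**2) - 4866) = (4775 + 57/4)*(-6 - 4866) = (19157/4)*(-4872) = -23333226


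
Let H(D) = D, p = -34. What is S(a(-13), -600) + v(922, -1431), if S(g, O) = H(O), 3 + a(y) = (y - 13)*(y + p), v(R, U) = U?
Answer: -2031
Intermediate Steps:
a(y) = -3 + (-34 + y)*(-13 + y) (a(y) = -3 + (y - 13)*(y - 34) = -3 + (-13 + y)*(-34 + y) = -3 + (-34 + y)*(-13 + y))
S(g, O) = O
S(a(-13), -600) + v(922, -1431) = -600 - 1431 = -2031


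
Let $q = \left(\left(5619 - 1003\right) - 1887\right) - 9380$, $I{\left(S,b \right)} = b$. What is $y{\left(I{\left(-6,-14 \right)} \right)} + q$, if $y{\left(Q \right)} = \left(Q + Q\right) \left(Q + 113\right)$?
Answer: $-9423$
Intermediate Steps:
$y{\left(Q \right)} = 2 Q \left(113 + Q\right)$
$q = -6651$ ($q = \left(4616 - 1887\right) - 9380 = 2729 - 9380 = -6651$)
$y{\left(I{\left(-6,-14 \right)} \right)} + q = 2 \left(-14\right) \left(113 - 14\right) - 6651 = 2 \left(-14\right) 99 - 6651 = -2772 - 6651 = -9423$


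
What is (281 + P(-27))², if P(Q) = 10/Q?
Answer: 57410929/729 ≈ 78753.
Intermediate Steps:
(281 + P(-27))² = (281 + 10/(-27))² = (281 + 10*(-1/27))² = (281 - 10/27)² = (7577/27)² = 57410929/729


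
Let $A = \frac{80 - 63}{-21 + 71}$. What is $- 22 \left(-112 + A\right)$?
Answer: $\frac{61413}{25} \approx 2456.5$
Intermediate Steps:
$A = \frac{17}{50} \approx 0.34$
$- 22 \left(-112 + A\right) = - 22 \left(-112 + \frac{17}{50}\right) = \left(-22\right) \left(- \frac{5583}{50}\right) = \frac{61413}{25}$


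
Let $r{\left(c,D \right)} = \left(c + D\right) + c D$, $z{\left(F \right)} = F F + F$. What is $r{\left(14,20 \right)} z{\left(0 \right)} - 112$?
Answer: $-112$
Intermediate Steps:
$z{\left(F \right)} = F + F^{2}$ ($z{\left(F \right)} = F^{2} + F = F + F^{2}$)
$r{\left(c,D \right)} = D + c + D c$ ($r{\left(c,D \right)} = \left(D + c\right) + D c = D + c + D c$)
$r{\left(14,20 \right)} z{\left(0 \right)} - 112 = \left(20 + 14 + 20 \cdot 14\right) 0 \left(1 + 0\right) - 112 = \left(20 + 14 + 280\right) 0 \cdot 1 - 112 = 314 \cdot 0 - 112 = 0 - 112 = -112$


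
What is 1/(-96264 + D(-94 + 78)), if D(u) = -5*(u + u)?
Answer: -1/96104 ≈ -1.0405e-5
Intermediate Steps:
D(u) = -10*u
1/(-96264 + D(-94 + 78)) = 1/(-96264 - 10*(-94 + 78)) = 1/(-96264 - 10*(-16)) = 1/(-96264 + 160) = 1/(-96104) = -1/96104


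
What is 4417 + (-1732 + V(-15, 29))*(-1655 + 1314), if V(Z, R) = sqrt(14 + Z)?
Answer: 595029 - 341*I ≈ 5.9503e+5 - 341.0*I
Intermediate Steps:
4417 + (-1732 + V(-15, 29))*(-1655 + 1314) = 4417 + (-1732 + sqrt(14 - 15))*(-1655 + 1314) = 4417 + (-1732 + sqrt(-1))*(-341) = 4417 + (-1732 + I)*(-341) = 4417 + (590612 - 341*I) = 595029 - 341*I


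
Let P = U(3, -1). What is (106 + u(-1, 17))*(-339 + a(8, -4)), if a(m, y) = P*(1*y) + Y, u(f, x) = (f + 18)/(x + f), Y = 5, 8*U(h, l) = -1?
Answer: -1142571/32 ≈ -35705.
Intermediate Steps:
U(h, l) = -⅛ (U(h, l) = (⅛)*(-1) = -⅛)
u(f, x) = (18 + f)/(f + x)
P = -⅛ ≈ -0.12500
a(m, y) = 5 - y/8 (a(m, y) = -y/8 + 5 = 5 - y/8)
(106 + u(-1, 17))*(-339 + a(8, -4)) = (106 + (18 - 1)/(-1 + 17))*(-339 + (5 - ⅛*(-4))) = (106 + 17/16)*(-339 + (5 + ½)) = (106 + (1/16)*17)*(-339 + 11/2) = (106 + 17/16)*(-667/2) = (1713/16)*(-667/2) = -1142571/32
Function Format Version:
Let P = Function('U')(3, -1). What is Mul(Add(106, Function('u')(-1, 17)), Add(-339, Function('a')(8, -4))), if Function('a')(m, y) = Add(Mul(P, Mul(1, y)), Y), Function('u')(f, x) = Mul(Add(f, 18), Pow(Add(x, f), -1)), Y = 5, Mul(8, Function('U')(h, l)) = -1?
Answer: Rational(-1142571, 32) ≈ -35705.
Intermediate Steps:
Function('U')(h, l) = Rational(-1, 8) (Function('U')(h, l) = Mul(Rational(1, 8), -1) = Rational(-1, 8))
Function('u')(f, x) = Mul(Pow(Add(f, x), -1), Add(18, f)) (Function('u')(f, x) = Mul(Add(18, f), Pow(Add(f, x), -1)) = Mul(Pow(Add(f, x), -1), Add(18, f)))
P = Rational(-1, 8) ≈ -0.12500
Function('a')(m, y) = Add(5, Mul(Rational(-1, 8), y)) (Function('a')(m, y) = Add(Mul(Rational(-1, 8), Mul(1, y)), 5) = Add(Mul(Rational(-1, 8), y), 5) = Add(5, Mul(Rational(-1, 8), y)))
Mul(Add(106, Function('u')(-1, 17)), Add(-339, Function('a')(8, -4))) = Mul(Add(106, Mul(Pow(Add(-1, 17), -1), Add(18, -1))), Add(-339, Add(5, Mul(Rational(-1, 8), -4)))) = Mul(Add(106, Mul(Pow(16, -1), 17)), Add(-339, Add(5, Rational(1, 2)))) = Mul(Add(106, Mul(Rational(1, 16), 17)), Add(-339, Rational(11, 2))) = Mul(Add(106, Rational(17, 16)), Rational(-667, 2)) = Mul(Rational(1713, 16), Rational(-667, 2)) = Rational(-1142571, 32)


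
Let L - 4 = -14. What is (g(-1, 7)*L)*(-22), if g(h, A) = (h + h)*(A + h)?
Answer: -2640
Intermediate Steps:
g(h, A) = 2*h*(A + h) (g(h, A) = (2*h)*(A + h) = 2*h*(A + h))
L = -10 (L = 4 - 14 = -10)
(g(-1, 7)*L)*(-22) = ((2*(-1)*(7 - 1))*(-10))*(-22) = ((2*(-1)*6)*(-10))*(-22) = -12*(-10)*(-22) = 120*(-22) = -2640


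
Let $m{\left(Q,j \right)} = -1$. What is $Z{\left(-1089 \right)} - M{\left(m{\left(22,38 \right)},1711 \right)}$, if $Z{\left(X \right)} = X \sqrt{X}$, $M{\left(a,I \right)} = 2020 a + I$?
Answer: $309 - 35937 i \approx 309.0 - 35937.0 i$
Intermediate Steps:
$M{\left(a,I \right)} = I + 2020 a$
$Z{\left(X \right)} = X^{\frac{3}{2}}$
$Z{\left(-1089 \right)} - M{\left(m{\left(22,38 \right)},1711 \right)} = \left(-1089\right)^{\frac{3}{2}} - \left(1711 + 2020 \left(-1\right)\right) = - 35937 i - \left(1711 - 2020\right) = - 35937 i - -309 = - 35937 i + 309 = 309 - 35937 i$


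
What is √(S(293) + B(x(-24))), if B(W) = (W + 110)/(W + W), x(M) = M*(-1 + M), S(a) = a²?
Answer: √309058530/60 ≈ 293.00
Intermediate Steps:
B(W) = (110 + W)/(2*W) (B(W) = (110 + W)/((2*W)) = (110 + W)*(1/(2*W)) = (110 + W)/(2*W))
√(S(293) + B(x(-24))) = √(293² + (110 - 24*(-1 - 24))/(2*((-24*(-1 - 24))))) = √(85849 + (110 - 24*(-25))/(2*((-24*(-25))))) = √(85849 + (½)*(110 + 600)/600) = √(85849 + (½)*(1/600)*710) = √(85849 + 71/120) = √(10301951/120) = √309058530/60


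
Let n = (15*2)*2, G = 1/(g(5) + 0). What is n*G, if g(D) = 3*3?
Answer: 20/3 ≈ 6.6667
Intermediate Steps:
g(D) = 9
G = ⅑ (G = 1/(9 + 0) = 1/9 = ⅑ ≈ 0.11111)
n = 60 (n = 30*2 = 60)
n*G = 60*(⅑) = 20/3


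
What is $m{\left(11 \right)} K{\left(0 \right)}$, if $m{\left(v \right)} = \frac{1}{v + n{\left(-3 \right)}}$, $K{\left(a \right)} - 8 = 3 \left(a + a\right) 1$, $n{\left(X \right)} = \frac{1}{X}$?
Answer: $\frac{3}{4} \approx 0.75$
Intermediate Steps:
$K{\left(a \right)} = 8 + 6 a$ ($K{\left(a \right)} = 8 + 3 \left(a + a\right) 1 = 8 + 3 \cdot 2 a 1 = 8 + 6 a 1 = 8 + 6 a$)
$m{\left(v \right)} = \frac{1}{- \frac{1}{3} + v}$ ($m{\left(v \right)} = \frac{1}{v + \frac{1}{-3}} = \frac{1}{v - \frac{1}{3}} = \frac{1}{- \frac{1}{3} + v}$)
$m{\left(11 \right)} K{\left(0 \right)} = \frac{3}{-1 + 3 \cdot 11} \left(8 + 6 \cdot 0\right) = \frac{3}{-1 + 33} \left(8 + 0\right) = \frac{3}{32} \cdot 8 = \frac{3}{4}$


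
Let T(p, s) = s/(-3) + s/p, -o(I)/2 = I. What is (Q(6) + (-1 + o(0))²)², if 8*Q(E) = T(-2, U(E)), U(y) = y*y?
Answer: 121/16 ≈ 7.5625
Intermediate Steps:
o(I) = -2*I
U(y) = y²
T(p, s) = -s/3 + s/p (T(p, s) = s*(-⅓) + s/p = -s/3 + s/p)
Q(E) = -5*E²/48 (Q(E) = (-E²/3 + E²/(-2))/8 = (-E²/3 + E²*(-½))/8 = (-E²/3 - E²/2)/8 = (-5*E²/6)/8 = -5*E²/48)
(Q(6) + (-1 + o(0))²)² = (-5/48*6² + (-1 - 2*0)²)² = (-5/48*36 + (-1 + 0)²)² = (-15/4 + (-1)²)² = (-15/4 + 1)² = (-11/4)² = 121/16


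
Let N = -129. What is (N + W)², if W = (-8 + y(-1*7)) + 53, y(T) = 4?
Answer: 6400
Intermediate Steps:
W = 49 (W = (-8 + 4) + 53 = -4 + 53 = 49)
(N + W)² = (-129 + 49)² = (-80)² = 6400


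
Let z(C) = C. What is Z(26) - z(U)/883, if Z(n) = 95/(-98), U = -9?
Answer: -83003/86534 ≈ -0.95920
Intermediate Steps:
Z(n) = -95/98 (Z(n) = 95*(-1/98) = -95/98)
Z(26) - z(U)/883 = -95/98 - (-9)/883 = -95/98 - 1*(-9/883) = -95/98 + 9/883 = -83003/86534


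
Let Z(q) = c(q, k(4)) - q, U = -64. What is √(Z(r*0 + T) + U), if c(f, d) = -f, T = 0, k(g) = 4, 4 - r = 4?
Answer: 8*I ≈ 8.0*I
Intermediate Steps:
r = 0 (r = 4 - 1*4 = 4 - 4 = 0)
Z(q) = -2*q (Z(q) = -q - q = -2*q)
√(Z(r*0 + T) + U) = √(-2*(0*0 + 0) - 64) = √(-2*(0 + 0) - 64) = √(-2*0 - 64) = √(0 - 64) = √(-64) = 8*I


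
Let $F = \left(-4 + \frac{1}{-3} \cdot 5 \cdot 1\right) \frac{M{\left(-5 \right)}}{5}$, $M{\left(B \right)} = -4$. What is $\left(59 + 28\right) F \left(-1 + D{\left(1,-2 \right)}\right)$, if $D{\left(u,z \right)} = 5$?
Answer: $\frac{7888}{5} \approx 1577.6$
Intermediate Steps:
$F = \frac{68}{15}$ ($F = \left(-4 + \frac{1}{-3} \cdot 5 \cdot 1\right) \left(- \frac{4}{5}\right) = \left(-4 + \left(- \frac{1}{3}\right) 5 \cdot 1\right) \left(\left(-4\right) \frac{1}{5}\right) = \left(-4 - \frac{5}{3}\right) \left(- \frac{4}{5}\right) = \left(- \frac{17}{3}\right) \left(- \frac{4}{5}\right) = \frac{68}{15} \approx 4.5333$)
$\left(59 + 28\right) F \left(-1 + D{\left(1,-2 \right)}\right) = \left(59 + 28\right) \frac{68 \left(-1 + 5\right)}{15} = 87 \cdot \frac{68}{15} \cdot 4 = 87 \cdot \frac{272}{15} = \frac{7888}{5}$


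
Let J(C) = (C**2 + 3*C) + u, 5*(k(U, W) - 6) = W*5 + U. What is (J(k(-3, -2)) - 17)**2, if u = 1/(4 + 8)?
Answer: 2111209/90000 ≈ 23.458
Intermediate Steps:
k(U, W) = 6 + W + U/5 (k(U, W) = 6 + (W*5 + U)/5 = 6 + (5*W + U)/5 = 6 + (U + 5*W)/5 = 6 + (W + U/5) = 6 + W + U/5)
u = 1/12 ≈ 0.083333
J(C) = 1/12 + C**2 + 3*C (J(C) = (C**2 + 3*C) + 1/12 = 1/12 + C**2 + 3*C)
(J(k(-3, -2)) - 17)**2 = ((1/12 + (6 - 2 + (1/5)*(-3))**2 + 3*(6 - 2 + (1/5)*(-3))) - 17)**2 = ((1/12 + (6 - 2 - 3/5)**2 + 3*(6 - 2 - 3/5)) - 17)**2 = ((1/12 + (17/5)**2 + 3*(17/5)) - 17)**2 = ((1/12 + 289/25 + 51/5) - 17)**2 = (6553/300 - 17)**2 = (1453/300)**2 = 2111209/90000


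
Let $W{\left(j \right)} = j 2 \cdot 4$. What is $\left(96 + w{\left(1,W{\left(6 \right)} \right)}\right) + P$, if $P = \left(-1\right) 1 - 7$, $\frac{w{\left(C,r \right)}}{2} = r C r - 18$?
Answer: $4660$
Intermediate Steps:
$W{\left(j \right)} = 8 j$ ($W{\left(j \right)} = 2 j 4 = 8 j$)
$w{\left(C,r \right)} = -36 + 2 C r^{2}$ ($w{\left(C,r \right)} = 2 \left(r C r - 18\right) = 2 \left(C r r - 18\right) = 2 \left(C r^{2} - 18\right) = 2 \left(-18 + C r^{2}\right) = -36 + 2 C r^{2}$)
$P = -8$ ($P = -1 - 7 = -8$)
$\left(96 + w{\left(1,W{\left(6 \right)} \right)}\right) + P = \left(96 - \left(36 - 2 \left(8 \cdot 6\right)^{2}\right)\right) - 8 = \left(96 - \left(36 - 2 \cdot 48^{2}\right)\right) - 8 = \left(96 - \left(36 - 4608\right)\right) - 8 = \left(96 + \left(-36 + 4608\right)\right) - 8 = \left(96 + 4572\right) - 8 = 4668 - 8 = 4660$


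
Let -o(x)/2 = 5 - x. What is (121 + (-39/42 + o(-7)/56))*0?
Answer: 0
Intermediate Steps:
o(x) = -10 + 2*x (o(x) = -2*(5 - x) = -10 + 2*x)
(121 + (-39/42 + o(-7)/56))*0 = (121 + (-39/42 + (-10 + 2*(-7))/56))*0 = (121 + (-39*1/42 + (-10 - 14)*(1/56)))*0 = (121 + (-13/14 - 24*1/56))*0 = (121 + (-13/14 - 3/7))*0 = (121 - 19/14)*0 = (1675/14)*0 = 0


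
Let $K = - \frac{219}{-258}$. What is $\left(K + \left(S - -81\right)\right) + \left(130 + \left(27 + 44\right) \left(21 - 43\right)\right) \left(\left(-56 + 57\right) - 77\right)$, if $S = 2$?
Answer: $\frac{9366763}{86} \approx 1.0892 \cdot 10^{5}$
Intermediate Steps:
$K = \frac{73}{86}$ ($K = \left(-219\right) \left(- \frac{1}{258}\right) = \frac{73}{86} \approx 0.84884$)
$\left(K + \left(S - -81\right)\right) + \left(130 + \left(27 + 44\right) \left(21 - 43\right)\right) \left(\left(-56 + 57\right) - 77\right) = \left(\frac{73}{86} + \left(2 - -81\right)\right) + \left(130 + \left(27 + 44\right) \left(21 - 43\right)\right) \left(\left(-56 + 57\right) - 77\right) = \left(\frac{73}{86} + \left(2 + 81\right)\right) + \left(130 + 71 \left(-22\right)\right) \left(1 - 77\right) = \left(\frac{73}{86} + 83\right) + \left(130 - 1562\right) \left(-76\right) = \frac{7211}{86} - -108832 = \frac{7211}{86} + 108832 = \frac{9366763}{86}$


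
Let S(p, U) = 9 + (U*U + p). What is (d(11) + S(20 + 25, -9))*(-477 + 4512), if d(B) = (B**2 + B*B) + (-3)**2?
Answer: 1557510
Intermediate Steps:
d(B) = 9 + 2*B**2 (d(B) = (B**2 + B**2) + 9 = 2*B**2 + 9 = 9 + 2*B**2)
S(p, U) = 9 + p + U**2 (S(p, U) = 9 + (U**2 + p) = 9 + (p + U**2) = 9 + p + U**2)
(d(11) + S(20 + 25, -9))*(-477 + 4512) = ((9 + 2*11**2) + (9 + (20 + 25) + (-9)**2))*(-477 + 4512) = ((9 + 2*121) + (9 + 45 + 81))*4035 = ((9 + 242) + 135)*4035 = (251 + 135)*4035 = 386*4035 = 1557510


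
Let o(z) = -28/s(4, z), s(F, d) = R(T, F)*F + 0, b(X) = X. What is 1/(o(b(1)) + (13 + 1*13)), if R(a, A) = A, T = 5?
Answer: 4/97 ≈ 0.041237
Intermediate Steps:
s(F, d) = F² (s(F, d) = F*F + 0 = F² + 0 = F²)
o(z) = -7/4 (o(z) = -28/(4²) = -28/16 = -28*1/16 = -7/4)
1/(o(b(1)) + (13 + 1*13)) = 1/(-7/4 + (13 + 1*13)) = 1/(-7/4 + (13 + 13)) = 1/(-7/4 + 26) = 1/(97/4) = 4/97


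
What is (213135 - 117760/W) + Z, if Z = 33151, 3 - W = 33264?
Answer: 8191836406/33261 ≈ 2.4629e+5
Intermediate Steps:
W = -33261 (W = 3 - 1*33264 = 3 - 33264 = -33261)
(213135 - 117760/W) + Z = (213135 - 117760/(-33261)) + 33151 = (213135 - 117760*(-1/33261)) + 33151 = (213135 + 117760/33261) + 33151 = 7089200995/33261 + 33151 = 8191836406/33261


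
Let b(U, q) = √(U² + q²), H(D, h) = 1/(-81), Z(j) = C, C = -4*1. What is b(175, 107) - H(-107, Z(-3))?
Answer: 1/81 + √42074 ≈ 205.13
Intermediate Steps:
C = -4
Z(j) = -4
H(D, h) = -1/81
b(175, 107) - H(-107, Z(-3)) = √(175² + 107²) - 1*(-1/81) = √(30625 + 11449) + 1/81 = √42074 + 1/81 = 1/81 + √42074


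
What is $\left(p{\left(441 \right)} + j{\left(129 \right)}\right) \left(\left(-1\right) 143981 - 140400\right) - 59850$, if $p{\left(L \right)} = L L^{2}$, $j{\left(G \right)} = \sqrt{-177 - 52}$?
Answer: $-24390255315951 - 284381 i \sqrt{229} \approx -2.439 \cdot 10^{13} - 4.3035 \cdot 10^{6} i$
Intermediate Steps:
$j{\left(G \right)} = i \sqrt{229}$ ($j{\left(G \right)} = \sqrt{-229} = i \sqrt{229}$)
$p{\left(L \right)} = L^{3}$
$\left(p{\left(441 \right)} + j{\left(129 \right)}\right) \left(\left(-1\right) 143981 - 140400\right) - 59850 = \left(441^{3} + i \sqrt{229}\right) \left(\left(-1\right) 143981 - 140400\right) - 59850 = \left(85766121 + i \sqrt{229}\right) \left(-143981 - 140400\right) - 59850 = \left(85766121 + i \sqrt{229}\right) \left(-284381\right) - 59850 = \left(-24390255256101 - 284381 i \sqrt{229}\right) - 59850 = -24390255315951 - 284381 i \sqrt{229}$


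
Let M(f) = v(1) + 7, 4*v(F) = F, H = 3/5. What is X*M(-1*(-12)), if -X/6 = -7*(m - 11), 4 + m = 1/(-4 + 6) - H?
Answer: -91959/20 ≈ -4598.0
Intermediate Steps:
H = ⅗ (H = 3*(⅕) = ⅗ ≈ 0.60000)
v(F) = F/4
m = -41/10 (m = -4 + (1/(-4 + 6) - 1*⅗) = -4 + (1/2 - ⅗) = -4 + (½ - ⅗) = -4 - ⅒ = -41/10 ≈ -4.1000)
X = -3171/5 (X = -(-42)*(-41/10 - 11) = -(-42)*(-151)/10 = -6*1057/10 = -3171/5 ≈ -634.20)
M(f) = 29/4 (M(f) = (¼)*1 + 7 = ¼ + 7 = 29/4)
X*M(-1*(-12)) = -3171/5*29/4 = -91959/20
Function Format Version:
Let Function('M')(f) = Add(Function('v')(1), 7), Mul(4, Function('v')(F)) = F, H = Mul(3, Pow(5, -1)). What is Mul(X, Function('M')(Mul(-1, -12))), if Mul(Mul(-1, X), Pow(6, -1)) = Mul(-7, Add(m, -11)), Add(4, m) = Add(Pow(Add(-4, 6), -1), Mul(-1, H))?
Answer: Rational(-91959, 20) ≈ -4598.0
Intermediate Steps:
H = Rational(3, 5) (H = Mul(3, Rational(1, 5)) = Rational(3, 5) ≈ 0.60000)
Function('v')(F) = Mul(Rational(1, 4), F)
m = Rational(-41, 10) (m = Add(-4, Add(Pow(Add(-4, 6), -1), Mul(-1, Rational(3, 5)))) = Add(-4, Add(Pow(2, -1), Rational(-3, 5))) = Add(-4, Add(Rational(1, 2), Rational(-3, 5))) = Add(-4, Rational(-1, 10)) = Rational(-41, 10) ≈ -4.1000)
X = Rational(-3171, 5) (X = Mul(-6, Mul(-7, Add(Rational(-41, 10), -11))) = Mul(-6, Mul(-7, Rational(-151, 10))) = Mul(-6, Rational(1057, 10)) = Rational(-3171, 5) ≈ -634.20)
Function('M')(f) = Rational(29, 4) (Function('M')(f) = Add(Mul(Rational(1, 4), 1), 7) = Add(Rational(1, 4), 7) = Rational(29, 4))
Mul(X, Function('M')(Mul(-1, -12))) = Mul(Rational(-3171, 5), Rational(29, 4)) = Rational(-91959, 20)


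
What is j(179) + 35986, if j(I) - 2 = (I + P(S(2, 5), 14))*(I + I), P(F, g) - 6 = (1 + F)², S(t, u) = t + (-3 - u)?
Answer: 111168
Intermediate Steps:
S(t, u) = -3 + t - u
P(F, g) = 6 + (1 + F)²
j(I) = 2 + 2*I*(31 + I) (j(I) = 2 + (I + (6 + (1 + (-3 + 2 - 1*5))²))*(I + I) = 2 + (I + (6 + (1 + (-3 + 2 - 5))²))*(2*I) = 2 + (I + (6 + (1 - 6)²))*(2*I) = 2 + (I + (6 + (-5)²))*(2*I) = 2 + (I + (6 + 25))*(2*I) = 2 + (I + 31)*(2*I) = 2 + (31 + I)*(2*I) = 2 + 2*I*(31 + I))
j(179) + 35986 = (2 + 2*179² + 62*179) + 35986 = (2 + 2*32041 + 11098) + 35986 = (2 + 64082 + 11098) + 35986 = 75182 + 35986 = 111168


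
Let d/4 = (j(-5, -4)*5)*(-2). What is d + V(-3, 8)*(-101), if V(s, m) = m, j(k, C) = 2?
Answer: -888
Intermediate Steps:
d = -80 (d = 4*((2*5)*(-2)) = 4*(10*(-2)) = 4*(-20) = -80)
d + V(-3, 8)*(-101) = -80 + 8*(-101) = -80 - 808 = -888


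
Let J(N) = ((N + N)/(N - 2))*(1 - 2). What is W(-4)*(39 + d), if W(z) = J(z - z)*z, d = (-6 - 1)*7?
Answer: 0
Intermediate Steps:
J(N) = -2*N/(-2 + N) (J(N) = ((2*N)/(-2 + N))*(-1) = (2*N/(-2 + N))*(-1) = -2*N/(-2 + N))
d = -49 (d = -7*7 = -49)
W(z) = 0 (W(z) = (-2*(z - z)/(-2 + (z - z)))*z = (-2*0/(-2 + 0))*z = (-2*0/(-2))*z = (-2*0*(-½))*z = 0*z = 0)
W(-4)*(39 + d) = 0*(39 - 49) = 0*(-10) = 0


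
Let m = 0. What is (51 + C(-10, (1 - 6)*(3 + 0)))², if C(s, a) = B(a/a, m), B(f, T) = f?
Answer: 2704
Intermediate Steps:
C(s, a) = 1 (C(s, a) = a/a = 1)
(51 + C(-10, (1 - 6)*(3 + 0)))² = (51 + 1)² = 52² = 2704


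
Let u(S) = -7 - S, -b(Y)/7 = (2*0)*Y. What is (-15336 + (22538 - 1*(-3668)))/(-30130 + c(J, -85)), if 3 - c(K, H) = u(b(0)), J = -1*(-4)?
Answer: -1087/3012 ≈ -0.36089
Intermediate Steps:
b(Y) = 0 (b(Y) = -7*2*0*Y = -0*Y = -7*0 = 0)
J = 4
c(K, H) = 10 (c(K, H) = 3 - (-7 - 1*0) = 3 - (-7 + 0) = 3 - 1*(-7) = 3 + 7 = 10)
(-15336 + (22538 - 1*(-3668)))/(-30130 + c(J, -85)) = (-15336 + (22538 - 1*(-3668)))/(-30130 + 10) = (-15336 + (22538 + 3668))/(-30120) = (-15336 + 26206)*(-1/30120) = 10870*(-1/30120) = -1087/3012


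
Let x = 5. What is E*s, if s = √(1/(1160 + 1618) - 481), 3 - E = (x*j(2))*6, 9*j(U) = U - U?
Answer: I*√3712010826/926 ≈ 65.795*I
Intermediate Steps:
j(U) = 0 (j(U) = (U - U)/9 = (⅑)*0 = 0)
E = 3 (E = 3 - 5*0*6 = 3 - 0*6 = 3 - 1*0 = 3 + 0 = 3)
s = I*√3712010826/2778 (s = √(1/2778 - 481) = √(-1336217/2778) = I*√3712010826/2778 ≈ 21.932*I)
E*s = 3*(I*√3712010826/2778) = I*√3712010826/926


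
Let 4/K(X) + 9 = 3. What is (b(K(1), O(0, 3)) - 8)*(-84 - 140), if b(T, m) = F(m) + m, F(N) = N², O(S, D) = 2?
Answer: 448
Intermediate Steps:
K(X) = -⅔ (K(X) = 4/(-9 + 3) = 4/(-6) = 4*(-⅙) = -⅔)
b(T, m) = m + m² (b(T, m) = m² + m = m + m²)
(b(K(1), O(0, 3)) - 8)*(-84 - 140) = (2*(1 + 2) - 8)*(-84 - 140) = (2*3 - 8)*(-224) = (6 - 8)*(-224) = -2*(-224) = 448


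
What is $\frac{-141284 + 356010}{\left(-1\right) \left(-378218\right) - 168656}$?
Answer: $\frac{107363}{104781} \approx 1.0246$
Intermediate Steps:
$\frac{-141284 + 356010}{\left(-1\right) \left(-378218\right) - 168656} = \frac{214726}{378218 - 168656} = \frac{214726}{209562} = 214726 \cdot \frac{1}{209562} = \frac{107363}{104781}$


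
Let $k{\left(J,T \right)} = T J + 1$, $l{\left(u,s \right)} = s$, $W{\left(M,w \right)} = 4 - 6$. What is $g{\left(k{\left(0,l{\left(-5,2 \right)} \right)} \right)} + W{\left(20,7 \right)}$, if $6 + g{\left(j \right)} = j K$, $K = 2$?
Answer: $-6$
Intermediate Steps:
$W{\left(M,w \right)} = -2$
$k{\left(J,T \right)} = 1 + J T$ ($k{\left(J,T \right)} = J T + 1 = 1 + J T$)
$g{\left(j \right)} = -6 + 2 j$ ($g{\left(j \right)} = -6 + j 2 = -6 + 2 j$)
$g{\left(k{\left(0,l{\left(-5,2 \right)} \right)} \right)} + W{\left(20,7 \right)} = \left(-6 + 2 \left(1 + 0 \cdot 2\right)\right) - 2 = \left(-6 + 2 \left(1 + 0\right)\right) - 2 = \left(-6 + 2 \cdot 1\right) - 2 = \left(-6 + 2\right) - 2 = -4 - 2 = -6$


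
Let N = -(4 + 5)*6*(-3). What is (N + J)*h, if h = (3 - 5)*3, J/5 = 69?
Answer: -3042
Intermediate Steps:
J = 345 (J = 5*69 = 345)
N = 162 (N = -9*6*(-3) = -1*54*(-3) = -54*(-3) = 162)
h = -6 (h = -2*3 = -6)
(N + J)*h = (162 + 345)*(-6) = 507*(-6) = -3042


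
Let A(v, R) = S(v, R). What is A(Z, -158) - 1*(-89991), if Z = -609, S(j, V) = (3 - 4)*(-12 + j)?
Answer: 90612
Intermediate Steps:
S(j, V) = 12 - j (S(j, V) = -(-12 + j) = 12 - j)
A(v, R) = 12 - v
A(Z, -158) - 1*(-89991) = (12 - 1*(-609)) - 1*(-89991) = (12 + 609) + 89991 = 621 + 89991 = 90612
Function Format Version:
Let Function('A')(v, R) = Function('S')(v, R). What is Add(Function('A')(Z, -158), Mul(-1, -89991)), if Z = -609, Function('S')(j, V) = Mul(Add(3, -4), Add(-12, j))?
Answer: 90612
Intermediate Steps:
Function('S')(j, V) = Add(12, Mul(-1, j)) (Function('S')(j, V) = Mul(-1, Add(-12, j)) = Add(12, Mul(-1, j)))
Function('A')(v, R) = Add(12, Mul(-1, v))
Add(Function('A')(Z, -158), Mul(-1, -89991)) = Add(Add(12, Mul(-1, -609)), Mul(-1, -89991)) = Add(Add(12, 609), 89991) = Add(621, 89991) = 90612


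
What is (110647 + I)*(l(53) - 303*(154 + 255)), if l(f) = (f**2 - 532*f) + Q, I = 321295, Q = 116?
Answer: -64444882516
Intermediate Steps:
l(f) = 116 + f**2 - 532*f (l(f) = (f**2 - 532*f) + 116 = 116 + f**2 - 532*f)
(110647 + I)*(l(53) - 303*(154 + 255)) = (110647 + 321295)*((116 + 53**2 - 532*53) - 303*(154 + 255)) = 431942*((116 + 2809 - 28196) - 303*409) = 431942*(-25271 - 123927) = 431942*(-149198) = -64444882516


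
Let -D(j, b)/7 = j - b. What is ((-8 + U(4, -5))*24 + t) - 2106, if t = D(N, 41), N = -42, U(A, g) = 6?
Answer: -1573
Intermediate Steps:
D(j, b) = -7*j + 7*b (D(j, b) = -7*(j - b) = -7*j + 7*b)
t = 581 (t = -7*(-42) + 7*41 = 294 + 287 = 581)
((-8 + U(4, -5))*24 + t) - 2106 = ((-8 + 6)*24 + 581) - 2106 = (-2*24 + 581) - 2106 = (-48 + 581) - 2106 = 533 - 2106 = -1573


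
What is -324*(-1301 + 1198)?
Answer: 33372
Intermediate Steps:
-324*(-1301 + 1198) = -324*(-103) = 33372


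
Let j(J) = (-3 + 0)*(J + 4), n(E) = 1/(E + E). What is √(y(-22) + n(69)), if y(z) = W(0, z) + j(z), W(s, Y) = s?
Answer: √1028514/138 ≈ 7.3490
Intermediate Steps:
n(E) = 1/(2*E)
j(J) = -12 - 3*J (j(J) = -3*(4 + J) = -12 - 3*J)
y(z) = -12 - 3*z (y(z) = 0 + (-12 - 3*z) = -12 - 3*z)
√(y(-22) + n(69)) = √((-12 - 3*(-22)) + (½)/69) = √((-12 + 66) + (½)*(1/69)) = √(54 + 1/138) = √(7453/138) = √1028514/138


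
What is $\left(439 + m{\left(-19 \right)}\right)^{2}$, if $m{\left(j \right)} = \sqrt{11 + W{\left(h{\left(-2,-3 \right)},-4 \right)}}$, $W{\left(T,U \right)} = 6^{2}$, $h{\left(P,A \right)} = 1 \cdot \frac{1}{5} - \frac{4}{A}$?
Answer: $\left(439 + \sqrt{47}\right)^{2} \approx 1.9879 \cdot 10^{5}$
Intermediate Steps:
$h{\left(P,A \right)} = \frac{1}{5} - \frac{4}{A}$ ($h{\left(P,A \right)} = 1 \cdot \frac{1}{5} - \frac{4}{A} = \frac{1}{5} - \frac{4}{A}$)
$W{\left(T,U \right)} = 36$
$m{\left(j \right)} = \sqrt{47}$ ($m{\left(j \right)} = \sqrt{11 + 36} = \sqrt{47}$)
$\left(439 + m{\left(-19 \right)}\right)^{2} = \left(439 + \sqrt{47}\right)^{2}$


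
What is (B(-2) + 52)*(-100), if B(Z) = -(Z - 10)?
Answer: -6400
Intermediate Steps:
B(Z) = 10 - Z (B(Z) = -(-10 + Z) = 10 - Z)
(B(-2) + 52)*(-100) = ((10 - 1*(-2)) + 52)*(-100) = ((10 + 2) + 52)*(-100) = (12 + 52)*(-100) = 64*(-100) = -6400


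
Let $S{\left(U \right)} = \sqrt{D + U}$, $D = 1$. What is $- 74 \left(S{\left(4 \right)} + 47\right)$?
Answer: $-3478 - 74 \sqrt{5} \approx -3643.5$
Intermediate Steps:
$S{\left(U \right)} = \sqrt{1 + U}$
$- 74 \left(S{\left(4 \right)} + 47\right) = - 74 \left(\sqrt{1 + 4} + 47\right) = - 74 \left(\sqrt{5} + 47\right) = - 74 \left(47 + \sqrt{5}\right) = -3478 - 74 \sqrt{5}$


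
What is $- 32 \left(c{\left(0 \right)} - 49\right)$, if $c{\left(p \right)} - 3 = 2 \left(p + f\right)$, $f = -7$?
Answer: $1920$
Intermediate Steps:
$c{\left(p \right)} = -11 + 2 p$ ($c{\left(p \right)} = 3 + 2 \left(p - 7\right) = 3 + 2 \left(-7 + p\right) = 3 + \left(-14 + 2 p\right) = -11 + 2 p$)
$- 32 \left(c{\left(0 \right)} - 49\right) = - 32 \left(\left(-11 + 2 \cdot 0\right) - 49\right) = - 32 \left(\left(-11 + 0\right) - 49\right) = - 32 \left(-11 - 49\right) = \left(-32\right) \left(-60\right) = 1920$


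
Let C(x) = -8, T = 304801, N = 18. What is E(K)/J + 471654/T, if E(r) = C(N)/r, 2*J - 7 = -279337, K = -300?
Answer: 4940516083648/3192752374875 ≈ 1.5474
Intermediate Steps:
J = -139665 (J = 7/2 + (1/2)*(-279337) = 7/2 - 279337/2 = -139665)
E(r) = -8/r
E(K)/J + 471654/T = -8/(-300)/(-139665) + 471654/304801 = -8*(-1/300)*(-1/139665) + 471654*(1/304801) = (2/75)*(-1/139665) + 471654/304801 = -2/10474875 + 471654/304801 = 4940516083648/3192752374875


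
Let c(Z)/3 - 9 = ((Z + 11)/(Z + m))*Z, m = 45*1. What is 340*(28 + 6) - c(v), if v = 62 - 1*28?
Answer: 906517/79 ≈ 11475.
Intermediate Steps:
m = 45
v = 34 (v = 62 - 28 = 34)
c(Z) = 27 + 3*Z*(11 + Z)/(45 + Z) (c(Z) = 27 + 3*(((Z + 11)/(Z + 45))*Z) = 27 + 3*(((11 + Z)/(45 + Z))*Z) = 27 + 3*(Z*(11 + Z)/(45 + Z)) = 27 + 3*Z*(11 + Z)/(45 + Z))
340*(28 + 6) - c(v) = 340*(28 + 6) - 3*(405 + 34**2 + 20*34)/(45 + 34) = 340*34 - 3*(405 + 1156 + 680)/79 = 11560 - 3*2241/79 = 11560 - 1*6723/79 = 11560 - 6723/79 = 906517/79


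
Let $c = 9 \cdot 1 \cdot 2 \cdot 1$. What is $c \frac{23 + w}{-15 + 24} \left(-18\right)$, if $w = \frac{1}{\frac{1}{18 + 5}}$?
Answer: $-1656$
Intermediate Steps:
$c = 18$ ($c = 9 \cdot 2 \cdot 1 = 9 \cdot 2 = 18$)
$w = 23$ ($w = \frac{1}{\frac{1}{23}} = 23$)
$c \frac{23 + w}{-15 + 24} \left(-18\right) = 18 \frac{23 + 23}{-15 + 24} \left(-18\right) = 18 \cdot \frac{46}{9} \left(-18\right) = 92 \left(-18\right) = -1656$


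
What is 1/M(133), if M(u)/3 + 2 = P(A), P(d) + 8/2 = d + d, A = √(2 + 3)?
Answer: -⅛ - √5/24 ≈ -0.21817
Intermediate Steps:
A = √5 ≈ 2.2361
P(d) = -4 + 2*d (P(d) = -4 + (d + d) = -4 + 2*d)
M(u) = -18 + 6*√5 (M(u) = -6 + 3*(-4 + 2*√5) = -6 + (-12 + 6*√5) = -18 + 6*√5)
1/M(133) = 1/(-18 + 6*√5)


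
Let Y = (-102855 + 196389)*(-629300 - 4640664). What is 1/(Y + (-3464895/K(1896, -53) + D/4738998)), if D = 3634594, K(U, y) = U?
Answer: -1497523368/738160438441152830399 ≈ -2.0287e-12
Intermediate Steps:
Y = -492920812776 (Y = 93534*(-5269964) = -492920812776)
1/(Y + (-3464895/K(1896, -53) + D/4738998)) = 1/(-492920812776 + (-3464895/1896 + 3634594/4738998)) = 1/(-492920812776 + (-3464895*1/1896 + 3634594*(1/4738998))) = 1/(-492920812776 + (-1154965/632 + 1817297/2369499)) = 1/(-492920812776 - 2735539880831/1497523368) = 1/(-738160438441152830399/1497523368) = -1497523368/738160438441152830399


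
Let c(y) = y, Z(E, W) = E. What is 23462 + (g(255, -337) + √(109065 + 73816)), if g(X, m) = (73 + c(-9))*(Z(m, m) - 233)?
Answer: -13018 + √182881 ≈ -12590.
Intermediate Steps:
g(X, m) = -14912 + 64*m (g(X, m) = (73 - 9)*(m - 233) = 64*(-233 + m) = -14912 + 64*m)
23462 + (g(255, -337) + √(109065 + 73816)) = 23462 + ((-14912 + 64*(-337)) + √(109065 + 73816)) = 23462 + ((-14912 - 21568) + √182881) = 23462 + (-36480 + √182881) = -13018 + √182881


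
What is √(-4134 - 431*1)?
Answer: I*√4565 ≈ 67.565*I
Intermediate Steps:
√(-4134 - 431*1) = √(-4134 - 431) = √(-4565) = I*√4565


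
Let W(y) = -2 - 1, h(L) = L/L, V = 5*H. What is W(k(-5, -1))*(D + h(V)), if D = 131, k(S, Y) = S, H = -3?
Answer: -396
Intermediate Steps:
V = -15 (V = 5*(-3) = -15)
h(L) = 1
W(y) = -3
W(k(-5, -1))*(D + h(V)) = -3*(131 + 1) = -3*132 = -396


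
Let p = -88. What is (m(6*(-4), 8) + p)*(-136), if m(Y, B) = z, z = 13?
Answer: 10200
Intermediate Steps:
m(Y, B) = 13
(m(6*(-4), 8) + p)*(-136) = (13 - 88)*(-136) = -75*(-136) = 10200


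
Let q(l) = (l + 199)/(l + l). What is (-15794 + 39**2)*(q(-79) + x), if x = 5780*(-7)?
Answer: 45622217200/79 ≈ 5.7750e+8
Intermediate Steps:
q(l) = (199 + l)/(2*l) (q(l) = (199 + l)/((2*l)) = (199 + l)*(1/(2*l)) = (199 + l)/(2*l))
x = -40460
(-15794 + 39**2)*(q(-79) + x) = (-15794 + 39**2)*((1/2)*(199 - 79)/(-79) - 40460) = (-15794 + 1521)*((1/2)*(-1/79)*120 - 40460) = -14273*(-60/79 - 40460) = -14273*(-3196400/79) = 45622217200/79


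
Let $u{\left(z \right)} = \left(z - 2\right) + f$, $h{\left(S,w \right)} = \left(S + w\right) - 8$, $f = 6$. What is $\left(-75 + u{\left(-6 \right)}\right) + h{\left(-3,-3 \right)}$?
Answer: $-91$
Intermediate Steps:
$h{\left(S,w \right)} = -8 + S + w$
$u{\left(z \right)} = 4 + z$ ($u{\left(z \right)} = \left(z - 2\right) + 6 = \left(-2 + z\right) + 6 = 4 + z$)
$\left(-75 + u{\left(-6 \right)}\right) + h{\left(-3,-3 \right)} = \left(-75 + \left(4 - 6\right)\right) - 14 = \left(-75 - 2\right) - 14 = -77 - 14 = -91$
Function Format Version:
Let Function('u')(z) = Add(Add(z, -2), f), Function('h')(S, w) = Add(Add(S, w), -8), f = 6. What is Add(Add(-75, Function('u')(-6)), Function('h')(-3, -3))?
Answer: -91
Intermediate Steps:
Function('h')(S, w) = Add(-8, S, w)
Function('u')(z) = Add(4, z) (Function('u')(z) = Add(Add(z, -2), 6) = Add(Add(-2, z), 6) = Add(4, z))
Add(Add(-75, Function('u')(-6)), Function('h')(-3, -3)) = Add(Add(-75, Add(4, -6)), Add(-8, -3, -3)) = Add(Add(-75, -2), -14) = Add(-77, -14) = -91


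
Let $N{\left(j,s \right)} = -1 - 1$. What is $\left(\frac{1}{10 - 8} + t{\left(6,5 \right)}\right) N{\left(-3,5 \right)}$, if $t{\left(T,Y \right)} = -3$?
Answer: $5$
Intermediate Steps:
$N{\left(j,s \right)} = -2$
$\left(\frac{1}{10 - 8} + t{\left(6,5 \right)}\right) N{\left(-3,5 \right)} = \left(\frac{1}{10 - 8} - 3\right) \left(-2\right) = \left(\frac{1}{2} - 3\right) \left(-2\right) = \left(- \frac{5}{2}\right) \left(-2\right) = 5$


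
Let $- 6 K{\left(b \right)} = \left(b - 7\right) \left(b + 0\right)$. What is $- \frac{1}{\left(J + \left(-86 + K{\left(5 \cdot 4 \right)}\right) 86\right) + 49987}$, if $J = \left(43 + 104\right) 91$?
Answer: $- \frac{3}{156724} \approx -1.9142 \cdot 10^{-5}$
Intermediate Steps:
$K{\left(b \right)} = - \frac{b \left(-7 + b\right)}{6}$ ($K{\left(b \right)} = - \frac{\left(b - 7\right) \left(b + 0\right)}{6} = - \frac{\left(-7 + b\right) b}{6} = - \frac{b \left(-7 + b\right)}{6}$)
$J = 13377$ ($J = 147 \cdot 91 = 13377$)
$- \frac{1}{\left(J + \left(-86 + K{\left(5 \cdot 4 \right)}\right) 86\right) + 49987} = - \frac{1}{\left(13377 + \left(-86 + \frac{5 \cdot 4 \left(7 - 5 \cdot 4\right)}{6}\right) 86\right) + 49987} = - \frac{1}{\left(13377 + \left(-86 + \frac{1}{6} \cdot 20 \left(7 - 20\right)\right) 86\right) + 49987} = - \frac{1}{\left(13377 + \left(-86 + \frac{1}{6} \cdot 20 \left(-13\right)\right) 86\right) + 49987} = - \frac{1}{\left(13377 + \left(-86 - \frac{130}{3}\right) 86\right) + 49987} = - \frac{1}{\left(13377 - \frac{33368}{3}\right) + 49987} = - \frac{1}{\frac{6763}{3} + 49987} = - \frac{1}{\frac{156724}{3}} = \left(-1\right) \frac{3}{156724} = - \frac{3}{156724}$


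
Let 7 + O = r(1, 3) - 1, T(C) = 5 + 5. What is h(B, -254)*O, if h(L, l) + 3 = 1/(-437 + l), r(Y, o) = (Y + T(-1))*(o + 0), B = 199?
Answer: -51850/691 ≈ -75.036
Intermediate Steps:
T(C) = 10
r(Y, o) = o*(10 + Y) (r(Y, o) = (Y + 10)*(o + 0) = (10 + Y)*o = o*(10 + Y))
h(L, l) = -3 + 1/(-437 + l)
O = 25 (O = -7 + (3*(10 + 1) - 1) = -7 + (3*11 - 1) = -7 + (33 - 1) = -7 + 32 = 25)
h(B, -254)*O = ((1312 - 3*(-254))/(-437 - 254))*25 = ((1312 + 762)/(-691))*25 = -1/691*2074*25 = -2074/691*25 = -51850/691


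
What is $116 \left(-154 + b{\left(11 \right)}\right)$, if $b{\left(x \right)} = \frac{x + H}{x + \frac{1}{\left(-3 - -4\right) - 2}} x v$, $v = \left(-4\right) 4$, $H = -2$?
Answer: $- \frac{181192}{5} \approx -36238.0$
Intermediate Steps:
$v = -16$
$b{\left(x \right)} = - \frac{16 x \left(-2 + x\right)}{-1 + x}$ ($b{\left(x \right)} = \frac{x - 2}{x + \frac{1}{\left(-3 - -4\right) - 2}} x \left(-16\right) = \frac{-2 + x}{x + \frac{1}{\left(-3 + 4\right) - 2}} x \left(-16\right) = \frac{-2 + x}{x + \frac{1}{1 - 2}} x \left(-16\right) = \frac{-2 + x}{x + \frac{1}{-1}} x \left(-16\right) = \frac{-2 + x}{x - 1} x \left(-16\right) = \frac{-2 + x}{-1 + x} x \left(-16\right) = \frac{x \left(-2 + x\right)}{-1 + x} \left(-16\right) = - \frac{16 x \left(-2 + x\right)}{-1 + x}$)
$116 \left(-154 + b{\left(11 \right)}\right) = 116 \left(-154 + 16 \cdot 11 \frac{1}{-1 + 11} \left(2 - 11\right)\right) = 116 \left(-154 + 16 \cdot 11 \cdot \frac{1}{10} \left(2 - 11\right)\right) = 116 \left(-154 + 16 \cdot 11 \cdot \frac{1}{10} \left(-9\right)\right) = 116 \left(-154 - \frac{792}{5}\right) = 116 \left(- \frac{1562}{5}\right) = - \frac{181192}{5}$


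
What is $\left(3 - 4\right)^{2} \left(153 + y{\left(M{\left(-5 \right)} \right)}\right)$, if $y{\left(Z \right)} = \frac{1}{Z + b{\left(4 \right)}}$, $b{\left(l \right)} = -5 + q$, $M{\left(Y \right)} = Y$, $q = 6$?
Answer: $\frac{611}{4} \approx 152.75$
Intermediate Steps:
$b{\left(l \right)} = 1$ ($b{\left(l \right)} = -5 + 6 = 1$)
$y{\left(Z \right)} = \frac{1}{1 + Z}$ ($y{\left(Z \right)} = \frac{1}{Z + 1} = \frac{1}{1 + Z}$)
$\left(3 - 4\right)^{2} \left(153 + y{\left(M{\left(-5 \right)} \right)}\right) = \left(3 - 4\right)^{2} \left(153 + \frac{1}{1 - 5}\right) = \left(-1\right)^{2} \left(153 + \frac{1}{-4}\right) = 1 \left(153 - \frac{1}{4}\right) = 1 \cdot \frac{611}{4} = \frac{611}{4}$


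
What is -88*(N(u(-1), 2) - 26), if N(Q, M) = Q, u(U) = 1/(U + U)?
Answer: 2332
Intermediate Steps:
u(U) = 1/(2*U)
-88*(N(u(-1), 2) - 26) = -88*((1/2)/(-1) - 26) = -88*((1/2)*(-1) - 26) = -88*(-1/2 - 26) = -88*(-53/2) = 2332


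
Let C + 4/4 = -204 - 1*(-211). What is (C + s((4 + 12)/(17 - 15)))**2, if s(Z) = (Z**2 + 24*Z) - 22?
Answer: 57600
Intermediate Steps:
C = 6 (C = -1 + (-204 - 1*(-211)) = -1 + (-204 + 211) = -1 + 7 = 6)
s(Z) = -22 + Z**2 + 24*Z
(C + s((4 + 12)/(17 - 15)))**2 = (6 + (-22 + ((4 + 12)/(17 - 15))**2 + 24*((4 + 12)/(17 - 15))))**2 = (6 + (-22 + (16/2)**2 + 24*(16/2)))**2 = (6 + (-22 + (16*(1/2))**2 + 24*(16*(1/2))))**2 = (6 + (-22 + 8**2 + 24*8))**2 = (6 + (-22 + 64 + 192))**2 = (6 + 234)**2 = 240**2 = 57600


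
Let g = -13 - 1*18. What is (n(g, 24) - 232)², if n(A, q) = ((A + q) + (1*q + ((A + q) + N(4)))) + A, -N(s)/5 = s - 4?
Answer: 64009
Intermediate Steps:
g = -31 (g = -13 - 18 = -31)
N(s) = 20 - 5*s (N(s) = -5*(s - 4) = -5*(-4 + s) = 20 - 5*s)
n(A, q) = 3*A + 3*q (n(A, q) = ((A + q) + (1*q + ((A + q) + (20 - 5*4)))) + A = ((A + q) + (q + ((A + q) + (20 - 20)))) + A = ((A + q) + (q + ((A + q) + 0))) + A = ((A + q) + (q + (A + q))) + A = ((A + q) + (A + 2*q)) + A = (2*A + 3*q) + A = 3*A + 3*q)
(n(g, 24) - 232)² = ((3*(-31) + 3*24) - 232)² = ((-93 + 72) - 232)² = (-21 - 232)² = (-253)² = 64009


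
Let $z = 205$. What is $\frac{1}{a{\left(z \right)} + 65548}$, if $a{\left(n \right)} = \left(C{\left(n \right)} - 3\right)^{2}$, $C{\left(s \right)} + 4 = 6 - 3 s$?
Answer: $\frac{1}{445004} \approx 2.2472 \cdot 10^{-6}$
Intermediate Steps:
$C{\left(s \right)} = 2 - 3 s$ ($C{\left(s \right)} = -4 - \left(-6 + 3 s\right) = 2 - 3 s$)
$a{\left(n \right)} = \left(-1 - 3 n\right)^{2}$ ($a{\left(n \right)} = \left(\left(2 - 3 n\right) - 3\right)^{2} = \left(-1 - 3 n\right)^{2}$)
$\frac{1}{a{\left(z \right)} + 65548} = \frac{1}{\left(1 + 3 \cdot 205\right)^{2} + 65548} = \frac{1}{\left(1 + 615\right)^{2} + 65548} = \frac{1}{616^{2} + 65548} = \frac{1}{379456 + 65548} = \frac{1}{445004}$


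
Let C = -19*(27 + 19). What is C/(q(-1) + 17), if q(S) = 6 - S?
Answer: -437/12 ≈ -36.417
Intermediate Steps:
C = -874 (C = -19*46 = -874)
C/(q(-1) + 17) = -874/((6 - 1*(-1)) + 17) = -874/((6 + 1) + 17) = -874/(7 + 17) = -874/24 = (1/24)*(-874) = -437/12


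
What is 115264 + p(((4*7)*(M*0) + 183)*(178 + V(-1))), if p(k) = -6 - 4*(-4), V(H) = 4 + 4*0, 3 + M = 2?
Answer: 115274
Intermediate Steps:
M = -1 (M = -3 + 2 = -1)
V(H) = 4 (V(H) = 4 + 0 = 4)
p(k) = 10 (p(k) = -6 + 16 = 10)
115264 + p(((4*7)*(M*0) + 183)*(178 + V(-1))) = 115264 + 10 = 115274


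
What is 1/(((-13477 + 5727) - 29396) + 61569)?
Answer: 1/24423 ≈ 4.0945e-5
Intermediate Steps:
1/(((-13477 + 5727) - 29396) + 61569) = 1/((-7750 - 29396) + 61569) = 1/(-37146 + 61569) = 1/24423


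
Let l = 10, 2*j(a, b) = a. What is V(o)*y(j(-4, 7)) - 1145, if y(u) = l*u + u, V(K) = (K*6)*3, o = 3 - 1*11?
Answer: 2023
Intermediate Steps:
j(a, b) = a/2
o = -8 (o = 3 - 11 = -8)
V(K) = 18*K (V(K) = (6*K)*3 = 18*K)
y(u) = 11*u (y(u) = 10*u + u = 11*u)
V(o)*y(j(-4, 7)) - 1145 = (18*(-8))*(11*((½)*(-4))) - 1145 = -1584*(-2) - 1145 = -144*(-22) - 1145 = 3168 - 1145 = 2023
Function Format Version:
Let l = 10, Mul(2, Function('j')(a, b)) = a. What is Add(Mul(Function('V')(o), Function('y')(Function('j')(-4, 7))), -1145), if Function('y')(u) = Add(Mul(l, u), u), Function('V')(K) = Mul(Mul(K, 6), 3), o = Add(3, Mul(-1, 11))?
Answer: 2023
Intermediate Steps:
Function('j')(a, b) = Mul(Rational(1, 2), a)
o = -8 (o = Add(3, -11) = -8)
Function('V')(K) = Mul(18, K) (Function('V')(K) = Mul(Mul(6, K), 3) = Mul(18, K))
Function('y')(u) = Mul(11, u) (Function('y')(u) = Add(Mul(10, u), u) = Mul(11, u))
Add(Mul(Function('V')(o), Function('y')(Function('j')(-4, 7))), -1145) = Add(Mul(Mul(18, -8), Mul(11, Mul(Rational(1, 2), -4))), -1145) = Add(Mul(-144, Mul(11, -2)), -1145) = Add(Mul(-144, -22), -1145) = Add(3168, -1145) = 2023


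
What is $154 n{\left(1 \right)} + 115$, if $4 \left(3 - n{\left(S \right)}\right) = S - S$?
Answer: $577$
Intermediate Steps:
$n{\left(S \right)} = 3$ ($n{\left(S \right)} = 3 - \frac{S - S}{4} = 3 - 0 = 3 + 0 = 3$)
$154 n{\left(1 \right)} + 115 = 154 \cdot 3 + 115 = 462 + 115 = 577$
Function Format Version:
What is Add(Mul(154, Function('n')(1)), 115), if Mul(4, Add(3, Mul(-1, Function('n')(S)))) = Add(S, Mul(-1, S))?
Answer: 577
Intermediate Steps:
Function('n')(S) = 3 (Function('n')(S) = Add(3, Mul(Rational(-1, 4), Add(S, Mul(-1, S)))) = Add(3, Mul(Rational(-1, 4), 0)) = Add(3, 0) = 3)
Add(Mul(154, Function('n')(1)), 115) = Add(Mul(154, 3), 115) = Add(462, 115) = 577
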